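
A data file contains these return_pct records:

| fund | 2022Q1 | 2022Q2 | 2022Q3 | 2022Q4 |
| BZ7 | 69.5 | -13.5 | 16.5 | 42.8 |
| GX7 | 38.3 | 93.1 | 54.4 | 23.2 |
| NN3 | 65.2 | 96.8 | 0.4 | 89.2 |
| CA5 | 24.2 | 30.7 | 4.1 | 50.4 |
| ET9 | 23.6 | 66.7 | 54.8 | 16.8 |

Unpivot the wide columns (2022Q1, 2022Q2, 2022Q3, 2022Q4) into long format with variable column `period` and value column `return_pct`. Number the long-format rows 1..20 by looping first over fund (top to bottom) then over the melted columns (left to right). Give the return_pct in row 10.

20 rows total (5 × 4). Row 10: index ⌊(10-1)/4⌋ = 2 into fund → NN3; (10-1) mod 4 = 1 into the melted columns → 2022Q2.
So row 10 is (NN3, 2022Q2, 96.8); return_pct = 96.8.

96.8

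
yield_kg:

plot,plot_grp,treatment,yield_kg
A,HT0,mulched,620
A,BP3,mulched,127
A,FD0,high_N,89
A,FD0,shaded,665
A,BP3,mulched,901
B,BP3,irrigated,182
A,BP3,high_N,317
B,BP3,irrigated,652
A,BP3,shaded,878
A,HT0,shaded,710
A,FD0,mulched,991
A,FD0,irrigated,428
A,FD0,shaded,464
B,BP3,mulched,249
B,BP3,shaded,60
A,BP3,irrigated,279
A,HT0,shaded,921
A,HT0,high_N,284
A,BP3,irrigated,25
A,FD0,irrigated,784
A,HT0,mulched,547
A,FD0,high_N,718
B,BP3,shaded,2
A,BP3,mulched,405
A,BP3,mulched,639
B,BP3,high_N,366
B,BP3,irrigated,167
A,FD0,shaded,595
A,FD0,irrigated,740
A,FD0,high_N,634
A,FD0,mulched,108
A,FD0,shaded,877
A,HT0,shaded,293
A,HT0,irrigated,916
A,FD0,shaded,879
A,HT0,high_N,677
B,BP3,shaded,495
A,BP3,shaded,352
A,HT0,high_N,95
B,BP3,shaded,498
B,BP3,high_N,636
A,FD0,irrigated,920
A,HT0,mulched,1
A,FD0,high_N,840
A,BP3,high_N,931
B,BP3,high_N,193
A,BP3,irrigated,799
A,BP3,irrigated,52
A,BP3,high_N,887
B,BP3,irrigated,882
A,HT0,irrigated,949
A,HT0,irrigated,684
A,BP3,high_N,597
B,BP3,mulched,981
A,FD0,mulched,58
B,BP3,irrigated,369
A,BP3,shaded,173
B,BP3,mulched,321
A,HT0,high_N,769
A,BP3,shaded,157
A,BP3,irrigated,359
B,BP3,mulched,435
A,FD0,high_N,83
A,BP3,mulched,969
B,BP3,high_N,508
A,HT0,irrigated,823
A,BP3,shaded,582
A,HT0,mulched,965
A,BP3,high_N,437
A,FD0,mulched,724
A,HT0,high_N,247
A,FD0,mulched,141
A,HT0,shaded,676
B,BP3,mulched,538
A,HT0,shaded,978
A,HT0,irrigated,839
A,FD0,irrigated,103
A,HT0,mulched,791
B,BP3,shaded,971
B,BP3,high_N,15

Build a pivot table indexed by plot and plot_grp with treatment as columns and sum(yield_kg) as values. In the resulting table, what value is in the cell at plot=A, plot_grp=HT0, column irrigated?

4211

Rows with plot=A, plot_grp=HT0 and treatment=irrigated: yield_kg values are 916, 949, 684, 823, 839.
916 + 949 + 684 + 823 + 839 = 4211.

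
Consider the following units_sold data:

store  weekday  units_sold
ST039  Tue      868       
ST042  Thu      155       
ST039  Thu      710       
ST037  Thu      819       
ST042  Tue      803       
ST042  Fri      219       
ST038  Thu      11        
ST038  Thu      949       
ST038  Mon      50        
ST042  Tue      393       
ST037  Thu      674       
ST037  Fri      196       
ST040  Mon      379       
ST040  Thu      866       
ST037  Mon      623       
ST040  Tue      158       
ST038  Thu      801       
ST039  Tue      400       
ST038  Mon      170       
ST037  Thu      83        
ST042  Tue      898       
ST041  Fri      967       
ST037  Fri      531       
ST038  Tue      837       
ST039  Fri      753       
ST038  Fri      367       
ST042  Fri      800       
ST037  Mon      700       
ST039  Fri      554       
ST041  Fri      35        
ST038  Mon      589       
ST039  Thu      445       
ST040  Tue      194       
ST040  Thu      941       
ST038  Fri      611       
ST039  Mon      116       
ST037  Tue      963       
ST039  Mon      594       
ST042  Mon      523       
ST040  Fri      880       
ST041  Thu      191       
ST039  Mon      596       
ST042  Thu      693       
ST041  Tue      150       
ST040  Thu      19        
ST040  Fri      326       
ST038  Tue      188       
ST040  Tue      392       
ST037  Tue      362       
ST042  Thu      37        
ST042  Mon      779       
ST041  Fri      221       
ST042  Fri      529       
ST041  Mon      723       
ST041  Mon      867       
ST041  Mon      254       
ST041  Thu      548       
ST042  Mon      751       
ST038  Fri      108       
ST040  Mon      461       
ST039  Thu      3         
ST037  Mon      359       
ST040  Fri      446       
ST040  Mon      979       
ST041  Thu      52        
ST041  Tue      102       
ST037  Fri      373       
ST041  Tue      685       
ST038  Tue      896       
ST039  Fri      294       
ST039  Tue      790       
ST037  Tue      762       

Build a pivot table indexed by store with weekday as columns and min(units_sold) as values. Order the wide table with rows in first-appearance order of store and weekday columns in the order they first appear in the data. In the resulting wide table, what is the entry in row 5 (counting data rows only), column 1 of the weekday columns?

158

With rows in first-appearance order of store, row 5 is store=ST040. weekday columns in first-appearance order: Tue, Thu, Fri, Mon; column 1 is Tue.
Long rows with store=ST040, weekday=Tue: min(158, 194, 392) = 158.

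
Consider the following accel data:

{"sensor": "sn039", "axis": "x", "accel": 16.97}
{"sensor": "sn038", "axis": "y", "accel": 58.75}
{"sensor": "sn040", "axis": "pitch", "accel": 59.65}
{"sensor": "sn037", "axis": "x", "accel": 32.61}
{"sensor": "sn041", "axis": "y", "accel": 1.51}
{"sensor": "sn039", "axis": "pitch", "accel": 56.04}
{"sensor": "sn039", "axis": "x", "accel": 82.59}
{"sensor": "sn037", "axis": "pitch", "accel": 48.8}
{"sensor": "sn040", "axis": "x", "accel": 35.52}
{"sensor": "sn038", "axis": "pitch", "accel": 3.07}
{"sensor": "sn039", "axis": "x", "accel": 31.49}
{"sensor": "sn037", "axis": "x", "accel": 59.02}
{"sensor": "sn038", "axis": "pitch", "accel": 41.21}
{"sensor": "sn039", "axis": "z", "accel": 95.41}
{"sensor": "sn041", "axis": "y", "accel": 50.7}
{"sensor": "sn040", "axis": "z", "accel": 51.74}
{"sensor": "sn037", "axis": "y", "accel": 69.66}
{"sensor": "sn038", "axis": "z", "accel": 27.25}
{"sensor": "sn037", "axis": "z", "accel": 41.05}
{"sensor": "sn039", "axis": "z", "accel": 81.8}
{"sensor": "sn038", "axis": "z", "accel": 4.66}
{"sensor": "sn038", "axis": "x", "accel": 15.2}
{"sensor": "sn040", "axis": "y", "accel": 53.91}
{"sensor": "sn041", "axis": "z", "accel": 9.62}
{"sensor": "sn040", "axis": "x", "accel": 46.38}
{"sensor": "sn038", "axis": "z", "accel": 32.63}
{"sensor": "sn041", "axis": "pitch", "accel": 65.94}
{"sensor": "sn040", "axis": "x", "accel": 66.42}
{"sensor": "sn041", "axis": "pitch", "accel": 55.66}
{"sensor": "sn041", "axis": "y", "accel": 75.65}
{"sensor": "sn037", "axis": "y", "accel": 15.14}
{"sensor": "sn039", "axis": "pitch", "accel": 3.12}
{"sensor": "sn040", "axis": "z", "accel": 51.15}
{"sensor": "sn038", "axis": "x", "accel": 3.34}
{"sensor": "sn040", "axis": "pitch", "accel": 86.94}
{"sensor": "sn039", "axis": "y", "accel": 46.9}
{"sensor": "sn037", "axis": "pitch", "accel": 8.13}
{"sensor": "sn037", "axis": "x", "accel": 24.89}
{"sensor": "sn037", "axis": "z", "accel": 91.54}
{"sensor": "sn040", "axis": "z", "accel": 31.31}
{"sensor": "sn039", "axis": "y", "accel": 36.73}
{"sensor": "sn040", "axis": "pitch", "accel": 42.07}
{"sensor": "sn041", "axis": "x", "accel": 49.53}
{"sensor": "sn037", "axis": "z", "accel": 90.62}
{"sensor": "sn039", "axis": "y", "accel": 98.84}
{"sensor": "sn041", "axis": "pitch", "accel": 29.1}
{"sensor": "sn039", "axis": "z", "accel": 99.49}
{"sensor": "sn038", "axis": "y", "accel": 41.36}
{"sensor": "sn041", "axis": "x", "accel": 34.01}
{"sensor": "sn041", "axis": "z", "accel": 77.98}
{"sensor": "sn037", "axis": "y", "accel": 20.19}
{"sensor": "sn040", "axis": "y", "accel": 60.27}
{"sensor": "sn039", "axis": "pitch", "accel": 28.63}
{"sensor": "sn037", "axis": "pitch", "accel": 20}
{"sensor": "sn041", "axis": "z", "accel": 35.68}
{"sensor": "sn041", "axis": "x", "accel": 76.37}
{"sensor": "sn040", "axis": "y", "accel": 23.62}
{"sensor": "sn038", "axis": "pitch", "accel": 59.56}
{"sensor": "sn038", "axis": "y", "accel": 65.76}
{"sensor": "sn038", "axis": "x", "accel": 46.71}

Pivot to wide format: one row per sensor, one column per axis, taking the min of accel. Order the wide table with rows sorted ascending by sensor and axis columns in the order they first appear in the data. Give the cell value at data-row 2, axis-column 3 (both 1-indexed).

3.07

With rows sorted ascending by sensor, row 2 is sensor=sn038. axis columns in first-appearance order: x, y, pitch, z; column 3 is pitch.
Long rows with sensor=sn038, axis=pitch: min(3.07, 41.21, 59.56) = 3.07.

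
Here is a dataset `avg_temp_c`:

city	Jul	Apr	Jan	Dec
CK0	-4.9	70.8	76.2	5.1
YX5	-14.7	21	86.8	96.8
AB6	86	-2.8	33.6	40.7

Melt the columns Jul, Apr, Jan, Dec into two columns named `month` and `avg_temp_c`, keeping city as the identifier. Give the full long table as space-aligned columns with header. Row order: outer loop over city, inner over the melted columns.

city  month  avg_temp_c
CK0   Jul    -4.9      
CK0   Apr    70.8      
CK0   Jan    76.2      
CK0   Dec    5.1       
YX5   Jul    -14.7     
YX5   Apr    21        
YX5   Jan    86.8      
YX5   Dec    96.8      
AB6   Jul    86        
AB6   Apr    -2.8      
AB6   Jan    33.6      
AB6   Dec    40.7      

Each (city, column) pair becomes one row: 3 × 4 = 12 rows.
For example, (CK0, Jul) → avg_temp_c=-4.9.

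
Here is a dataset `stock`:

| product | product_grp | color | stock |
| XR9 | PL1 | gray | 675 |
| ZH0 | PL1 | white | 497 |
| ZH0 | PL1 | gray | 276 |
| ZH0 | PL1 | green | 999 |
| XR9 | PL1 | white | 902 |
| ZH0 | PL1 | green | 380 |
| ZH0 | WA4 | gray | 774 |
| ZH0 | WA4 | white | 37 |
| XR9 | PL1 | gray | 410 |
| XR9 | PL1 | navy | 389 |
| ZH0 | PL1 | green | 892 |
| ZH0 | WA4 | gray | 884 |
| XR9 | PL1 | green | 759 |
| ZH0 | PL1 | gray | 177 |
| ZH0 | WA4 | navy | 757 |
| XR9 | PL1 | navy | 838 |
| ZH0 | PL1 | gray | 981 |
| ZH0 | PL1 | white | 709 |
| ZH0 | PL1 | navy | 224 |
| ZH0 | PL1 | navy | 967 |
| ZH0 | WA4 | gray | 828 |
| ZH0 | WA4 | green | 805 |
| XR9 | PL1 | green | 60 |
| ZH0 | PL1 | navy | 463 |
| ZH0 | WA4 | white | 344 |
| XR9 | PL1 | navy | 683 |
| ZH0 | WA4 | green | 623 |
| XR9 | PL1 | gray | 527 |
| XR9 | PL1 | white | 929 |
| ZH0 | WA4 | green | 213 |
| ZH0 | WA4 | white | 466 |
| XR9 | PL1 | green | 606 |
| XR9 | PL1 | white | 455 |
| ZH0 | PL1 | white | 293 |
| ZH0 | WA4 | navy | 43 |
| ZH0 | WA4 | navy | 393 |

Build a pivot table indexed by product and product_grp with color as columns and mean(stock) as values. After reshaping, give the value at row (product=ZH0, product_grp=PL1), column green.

757

Rows with product=ZH0, product_grp=PL1 and color=green: stock values are 999, 380, 892.
(999 + 380 + 892) / 3 = 757.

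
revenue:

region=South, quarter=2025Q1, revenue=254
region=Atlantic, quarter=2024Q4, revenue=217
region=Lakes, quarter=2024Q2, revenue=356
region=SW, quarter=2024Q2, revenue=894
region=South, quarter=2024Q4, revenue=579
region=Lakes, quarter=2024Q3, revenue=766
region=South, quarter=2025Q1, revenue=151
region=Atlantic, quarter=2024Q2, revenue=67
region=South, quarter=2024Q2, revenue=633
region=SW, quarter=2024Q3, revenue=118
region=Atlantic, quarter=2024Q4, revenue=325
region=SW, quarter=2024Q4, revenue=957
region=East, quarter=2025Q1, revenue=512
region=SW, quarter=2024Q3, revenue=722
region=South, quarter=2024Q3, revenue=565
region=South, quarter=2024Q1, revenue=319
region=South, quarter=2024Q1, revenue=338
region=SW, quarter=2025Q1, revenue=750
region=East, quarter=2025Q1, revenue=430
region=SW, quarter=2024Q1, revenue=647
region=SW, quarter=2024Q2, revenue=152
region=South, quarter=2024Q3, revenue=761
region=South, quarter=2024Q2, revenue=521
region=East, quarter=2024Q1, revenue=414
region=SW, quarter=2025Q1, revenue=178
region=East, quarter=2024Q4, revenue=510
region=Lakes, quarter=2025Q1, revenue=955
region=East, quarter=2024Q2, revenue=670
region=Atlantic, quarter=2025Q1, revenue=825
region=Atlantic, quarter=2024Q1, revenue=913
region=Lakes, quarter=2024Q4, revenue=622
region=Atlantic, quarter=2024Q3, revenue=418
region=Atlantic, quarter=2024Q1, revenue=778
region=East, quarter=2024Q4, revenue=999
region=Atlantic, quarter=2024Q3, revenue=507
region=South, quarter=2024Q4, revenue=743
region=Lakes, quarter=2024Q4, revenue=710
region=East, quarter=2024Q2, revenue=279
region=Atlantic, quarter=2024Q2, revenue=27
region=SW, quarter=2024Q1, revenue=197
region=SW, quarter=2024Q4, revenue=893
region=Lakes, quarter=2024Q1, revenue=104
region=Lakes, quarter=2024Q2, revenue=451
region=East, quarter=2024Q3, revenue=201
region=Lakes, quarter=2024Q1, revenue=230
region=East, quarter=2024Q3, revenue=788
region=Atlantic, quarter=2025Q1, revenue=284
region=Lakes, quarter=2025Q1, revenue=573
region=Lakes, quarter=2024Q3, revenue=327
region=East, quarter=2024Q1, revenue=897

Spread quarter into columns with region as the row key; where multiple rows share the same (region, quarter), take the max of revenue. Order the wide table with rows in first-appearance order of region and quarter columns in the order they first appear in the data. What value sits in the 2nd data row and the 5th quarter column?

With rows in first-appearance order of region, row 2 is region=Atlantic. quarter columns in first-appearance order: 2025Q1, 2024Q4, 2024Q2, 2024Q3, 2024Q1; column 5 is 2024Q1.
Long rows with region=Atlantic, quarter=2024Q1: max(913, 778) = 913.

913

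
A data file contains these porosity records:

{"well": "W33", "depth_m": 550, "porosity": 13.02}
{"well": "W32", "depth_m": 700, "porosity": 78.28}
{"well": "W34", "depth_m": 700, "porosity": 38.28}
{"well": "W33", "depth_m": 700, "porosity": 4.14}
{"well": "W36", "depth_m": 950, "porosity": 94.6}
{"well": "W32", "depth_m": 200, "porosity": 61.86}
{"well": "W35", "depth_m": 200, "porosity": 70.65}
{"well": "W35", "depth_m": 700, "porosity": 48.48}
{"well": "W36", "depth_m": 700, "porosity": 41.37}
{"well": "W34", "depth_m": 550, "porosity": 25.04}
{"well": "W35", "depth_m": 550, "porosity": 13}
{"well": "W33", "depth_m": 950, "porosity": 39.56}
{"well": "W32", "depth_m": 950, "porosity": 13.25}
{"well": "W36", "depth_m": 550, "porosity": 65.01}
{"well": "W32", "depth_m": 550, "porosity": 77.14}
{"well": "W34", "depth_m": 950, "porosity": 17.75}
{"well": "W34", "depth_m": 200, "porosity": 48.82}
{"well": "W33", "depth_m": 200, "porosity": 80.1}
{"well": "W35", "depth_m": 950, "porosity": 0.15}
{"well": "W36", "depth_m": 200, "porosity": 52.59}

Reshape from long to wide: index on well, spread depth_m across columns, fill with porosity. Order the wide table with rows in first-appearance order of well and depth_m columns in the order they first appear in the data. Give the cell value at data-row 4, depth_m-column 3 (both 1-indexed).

With rows in first-appearance order of well, row 4 is well=W36. depth_m columns in first-appearance order: 550, 700, 950, 200; column 3 is 950.
Long rows with well=W36, depth_m=950: porosity = 94.6.

94.6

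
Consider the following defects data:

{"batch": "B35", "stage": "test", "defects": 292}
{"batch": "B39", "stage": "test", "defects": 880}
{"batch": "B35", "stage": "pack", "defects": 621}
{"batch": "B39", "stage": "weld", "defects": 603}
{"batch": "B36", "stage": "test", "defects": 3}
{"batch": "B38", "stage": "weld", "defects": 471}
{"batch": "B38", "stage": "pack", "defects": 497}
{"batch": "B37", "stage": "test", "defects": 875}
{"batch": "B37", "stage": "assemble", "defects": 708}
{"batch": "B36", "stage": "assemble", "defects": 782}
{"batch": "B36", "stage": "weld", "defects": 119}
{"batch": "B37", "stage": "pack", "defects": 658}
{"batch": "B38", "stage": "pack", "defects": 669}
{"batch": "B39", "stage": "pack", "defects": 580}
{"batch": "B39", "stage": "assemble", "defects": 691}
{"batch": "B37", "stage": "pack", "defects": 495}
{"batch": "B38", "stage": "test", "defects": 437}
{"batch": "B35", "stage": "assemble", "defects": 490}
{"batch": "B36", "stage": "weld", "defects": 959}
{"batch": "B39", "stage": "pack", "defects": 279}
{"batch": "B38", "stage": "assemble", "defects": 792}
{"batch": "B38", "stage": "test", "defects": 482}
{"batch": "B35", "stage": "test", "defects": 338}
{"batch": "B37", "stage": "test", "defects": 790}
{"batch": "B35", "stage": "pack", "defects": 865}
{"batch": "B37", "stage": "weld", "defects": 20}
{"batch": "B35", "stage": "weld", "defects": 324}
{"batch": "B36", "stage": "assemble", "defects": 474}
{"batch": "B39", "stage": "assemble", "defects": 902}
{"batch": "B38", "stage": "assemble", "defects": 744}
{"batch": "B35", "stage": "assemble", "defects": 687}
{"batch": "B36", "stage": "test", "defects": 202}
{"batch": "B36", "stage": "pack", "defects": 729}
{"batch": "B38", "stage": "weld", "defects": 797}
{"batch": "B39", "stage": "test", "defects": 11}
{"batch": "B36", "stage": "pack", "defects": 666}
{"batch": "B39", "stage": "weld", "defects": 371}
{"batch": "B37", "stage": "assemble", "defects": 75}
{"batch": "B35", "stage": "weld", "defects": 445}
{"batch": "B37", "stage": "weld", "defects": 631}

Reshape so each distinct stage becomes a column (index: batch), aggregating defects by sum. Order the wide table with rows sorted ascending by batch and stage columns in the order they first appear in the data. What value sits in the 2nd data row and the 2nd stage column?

1395

With rows sorted ascending by batch, row 2 is batch=B36. stage columns in first-appearance order: test, pack, weld, assemble; column 2 is pack.
Long rows with batch=B36, stage=pack: 729 + 666 = 1395.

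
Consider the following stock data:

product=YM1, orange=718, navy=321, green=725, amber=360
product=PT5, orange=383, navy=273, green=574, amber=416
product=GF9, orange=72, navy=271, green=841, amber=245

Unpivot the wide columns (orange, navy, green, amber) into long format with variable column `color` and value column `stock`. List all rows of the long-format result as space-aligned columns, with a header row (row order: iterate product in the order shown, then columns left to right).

Each (product, column) pair becomes one row: 3 × 4 = 12 rows.
For example, (YM1, orange) → stock=718.

product  color   stock
YM1      orange  718  
YM1      navy    321  
YM1      green   725  
YM1      amber   360  
PT5      orange  383  
PT5      navy    273  
PT5      green   574  
PT5      amber   416  
GF9      orange  72   
GF9      navy    271  
GF9      green   841  
GF9      amber   245  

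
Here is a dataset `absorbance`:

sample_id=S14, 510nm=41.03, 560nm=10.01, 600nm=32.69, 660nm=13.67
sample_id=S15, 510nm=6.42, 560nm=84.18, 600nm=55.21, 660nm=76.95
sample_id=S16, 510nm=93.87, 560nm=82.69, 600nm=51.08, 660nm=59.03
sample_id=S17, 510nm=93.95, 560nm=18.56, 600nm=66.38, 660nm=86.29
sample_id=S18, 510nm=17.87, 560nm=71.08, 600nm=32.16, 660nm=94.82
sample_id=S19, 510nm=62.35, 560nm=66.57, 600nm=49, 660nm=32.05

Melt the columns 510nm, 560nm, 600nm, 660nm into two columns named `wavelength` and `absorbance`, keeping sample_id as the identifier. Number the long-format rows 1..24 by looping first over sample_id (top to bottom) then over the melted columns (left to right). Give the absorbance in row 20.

94.82

24 rows total (6 × 4). Row 20: index ⌊(20-1)/4⌋ = 4 into sample_id → S18; (20-1) mod 4 = 3 into the melted columns → 660nm.
So row 20 is (S18, 660nm, 94.82); absorbance = 94.82.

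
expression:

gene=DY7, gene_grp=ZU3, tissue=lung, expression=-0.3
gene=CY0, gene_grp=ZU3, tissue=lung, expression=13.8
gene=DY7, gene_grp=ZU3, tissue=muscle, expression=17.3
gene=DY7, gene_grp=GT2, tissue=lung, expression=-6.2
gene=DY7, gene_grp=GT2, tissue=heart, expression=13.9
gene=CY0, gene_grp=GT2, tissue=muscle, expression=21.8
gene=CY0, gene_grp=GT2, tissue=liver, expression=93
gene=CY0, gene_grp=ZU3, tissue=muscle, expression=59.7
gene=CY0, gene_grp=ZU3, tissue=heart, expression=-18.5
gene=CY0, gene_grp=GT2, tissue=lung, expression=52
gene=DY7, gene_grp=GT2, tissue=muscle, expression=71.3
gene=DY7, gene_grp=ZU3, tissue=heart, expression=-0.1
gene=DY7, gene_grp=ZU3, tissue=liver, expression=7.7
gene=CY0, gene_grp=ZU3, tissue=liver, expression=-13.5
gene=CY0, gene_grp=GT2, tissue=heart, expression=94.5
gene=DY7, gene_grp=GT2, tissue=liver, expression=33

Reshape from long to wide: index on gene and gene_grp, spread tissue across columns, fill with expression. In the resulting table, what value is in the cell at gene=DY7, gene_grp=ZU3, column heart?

-0.1

Wide layout: rows indexed by gene and gene_grp, columns are the 4 distinct tissue values (lung, muscle, heart, liver).
Cell (gene=DY7, gene_grp=ZU3, tissue=heart) draws from the long row where gene=DY7, gene_grp=ZU3 and tissue=heart, which has expression=-0.1.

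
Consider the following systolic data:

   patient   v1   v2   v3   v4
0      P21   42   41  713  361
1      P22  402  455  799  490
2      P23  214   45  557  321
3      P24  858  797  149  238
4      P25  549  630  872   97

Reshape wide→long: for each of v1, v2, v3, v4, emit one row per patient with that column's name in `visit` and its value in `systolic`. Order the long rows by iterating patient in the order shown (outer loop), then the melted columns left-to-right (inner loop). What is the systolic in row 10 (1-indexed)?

20 rows total (5 × 4). Row 10: index ⌊(10-1)/4⌋ = 2 into patient → P23; (10-1) mod 4 = 1 into the melted columns → v2.
So row 10 is (P23, v2, 45); systolic = 45.

45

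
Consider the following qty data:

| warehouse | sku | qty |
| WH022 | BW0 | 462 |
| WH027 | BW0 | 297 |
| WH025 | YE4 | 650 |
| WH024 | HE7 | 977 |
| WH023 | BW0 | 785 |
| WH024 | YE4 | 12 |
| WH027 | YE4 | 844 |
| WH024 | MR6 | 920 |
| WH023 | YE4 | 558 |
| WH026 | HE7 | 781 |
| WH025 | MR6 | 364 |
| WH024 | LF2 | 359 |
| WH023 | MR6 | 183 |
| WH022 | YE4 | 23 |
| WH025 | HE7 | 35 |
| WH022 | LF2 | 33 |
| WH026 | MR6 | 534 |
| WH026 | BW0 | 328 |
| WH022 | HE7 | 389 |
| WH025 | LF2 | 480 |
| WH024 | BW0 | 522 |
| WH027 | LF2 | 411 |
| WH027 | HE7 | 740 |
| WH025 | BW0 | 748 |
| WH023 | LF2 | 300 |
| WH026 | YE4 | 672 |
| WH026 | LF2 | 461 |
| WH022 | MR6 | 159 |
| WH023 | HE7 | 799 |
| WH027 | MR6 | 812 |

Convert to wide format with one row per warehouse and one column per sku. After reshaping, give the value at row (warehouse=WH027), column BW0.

297

Wide layout: rows indexed by warehouse, columns are the 5 distinct sku values (BW0, YE4, HE7, MR6, LF2).
Cell (warehouse=WH027, sku=BW0) draws from the long row where warehouse=WH027 and sku=BW0, which has qty=297.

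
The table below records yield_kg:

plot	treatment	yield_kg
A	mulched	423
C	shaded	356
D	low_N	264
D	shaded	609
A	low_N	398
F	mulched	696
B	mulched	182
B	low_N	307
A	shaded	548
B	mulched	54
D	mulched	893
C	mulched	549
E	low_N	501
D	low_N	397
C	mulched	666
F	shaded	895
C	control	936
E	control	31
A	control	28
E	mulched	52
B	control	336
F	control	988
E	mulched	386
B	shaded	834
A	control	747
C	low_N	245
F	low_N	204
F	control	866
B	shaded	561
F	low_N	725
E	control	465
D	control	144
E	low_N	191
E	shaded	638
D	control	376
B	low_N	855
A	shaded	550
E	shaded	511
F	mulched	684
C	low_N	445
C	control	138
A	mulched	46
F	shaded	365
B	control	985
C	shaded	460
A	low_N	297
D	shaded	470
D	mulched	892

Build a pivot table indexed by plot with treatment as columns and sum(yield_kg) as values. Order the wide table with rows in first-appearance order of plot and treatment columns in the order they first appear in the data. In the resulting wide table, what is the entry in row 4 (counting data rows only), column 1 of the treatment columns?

With rows in first-appearance order of plot, row 4 is plot=F. treatment columns in first-appearance order: mulched, shaded, low_N, control; column 1 is mulched.
Long rows with plot=F, treatment=mulched: 696 + 684 = 1380.

1380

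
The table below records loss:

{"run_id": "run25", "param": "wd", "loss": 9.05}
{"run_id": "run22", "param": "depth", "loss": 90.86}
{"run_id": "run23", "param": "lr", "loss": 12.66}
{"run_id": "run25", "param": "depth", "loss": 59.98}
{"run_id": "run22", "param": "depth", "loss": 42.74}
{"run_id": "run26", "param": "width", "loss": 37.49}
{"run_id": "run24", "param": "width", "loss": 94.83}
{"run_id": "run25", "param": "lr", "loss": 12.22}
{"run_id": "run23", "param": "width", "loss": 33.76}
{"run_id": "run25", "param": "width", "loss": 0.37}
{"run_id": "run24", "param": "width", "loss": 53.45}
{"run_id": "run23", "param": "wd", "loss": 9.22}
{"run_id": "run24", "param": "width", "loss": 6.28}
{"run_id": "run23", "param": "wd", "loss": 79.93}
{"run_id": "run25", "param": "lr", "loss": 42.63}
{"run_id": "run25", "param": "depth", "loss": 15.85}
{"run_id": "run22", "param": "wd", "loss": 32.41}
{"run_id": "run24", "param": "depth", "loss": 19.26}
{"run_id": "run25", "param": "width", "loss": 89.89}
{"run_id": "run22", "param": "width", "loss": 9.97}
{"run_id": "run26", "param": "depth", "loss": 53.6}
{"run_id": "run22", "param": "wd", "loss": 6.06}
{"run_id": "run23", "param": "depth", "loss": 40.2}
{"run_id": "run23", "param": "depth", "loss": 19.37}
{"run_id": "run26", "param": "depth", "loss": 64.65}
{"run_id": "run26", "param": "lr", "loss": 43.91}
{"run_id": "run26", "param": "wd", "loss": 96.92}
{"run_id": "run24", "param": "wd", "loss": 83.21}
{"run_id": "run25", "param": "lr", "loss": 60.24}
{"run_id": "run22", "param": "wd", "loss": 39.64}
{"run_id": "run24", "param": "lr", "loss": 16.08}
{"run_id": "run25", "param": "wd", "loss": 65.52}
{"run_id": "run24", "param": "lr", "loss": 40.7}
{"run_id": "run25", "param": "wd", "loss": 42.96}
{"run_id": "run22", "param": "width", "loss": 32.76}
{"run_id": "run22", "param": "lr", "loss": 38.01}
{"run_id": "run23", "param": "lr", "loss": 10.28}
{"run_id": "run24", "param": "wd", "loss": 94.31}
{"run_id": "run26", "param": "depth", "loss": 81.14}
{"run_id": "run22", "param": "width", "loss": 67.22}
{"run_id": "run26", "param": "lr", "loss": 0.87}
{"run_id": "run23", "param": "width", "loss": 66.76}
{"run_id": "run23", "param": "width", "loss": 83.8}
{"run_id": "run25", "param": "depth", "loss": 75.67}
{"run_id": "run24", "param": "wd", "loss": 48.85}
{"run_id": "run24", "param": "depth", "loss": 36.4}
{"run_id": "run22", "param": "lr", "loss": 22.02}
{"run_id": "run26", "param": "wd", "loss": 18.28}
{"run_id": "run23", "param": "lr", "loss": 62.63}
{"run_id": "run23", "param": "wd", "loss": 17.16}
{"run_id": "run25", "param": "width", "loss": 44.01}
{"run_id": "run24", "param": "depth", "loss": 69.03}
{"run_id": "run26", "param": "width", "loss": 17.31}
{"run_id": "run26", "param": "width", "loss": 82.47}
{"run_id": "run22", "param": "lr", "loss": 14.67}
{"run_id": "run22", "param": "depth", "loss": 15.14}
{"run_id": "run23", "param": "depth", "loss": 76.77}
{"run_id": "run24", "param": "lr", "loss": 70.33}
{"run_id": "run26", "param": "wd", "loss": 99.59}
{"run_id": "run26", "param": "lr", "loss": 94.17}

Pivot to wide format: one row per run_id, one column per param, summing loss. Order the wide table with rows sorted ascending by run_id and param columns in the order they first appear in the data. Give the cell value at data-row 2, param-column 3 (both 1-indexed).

85.57

With rows sorted ascending by run_id, row 2 is run_id=run23. param columns in first-appearance order: wd, depth, lr, width; column 3 is lr.
Long rows with run_id=run23, param=lr: 12.66 + 10.28 + 62.63 = 85.57.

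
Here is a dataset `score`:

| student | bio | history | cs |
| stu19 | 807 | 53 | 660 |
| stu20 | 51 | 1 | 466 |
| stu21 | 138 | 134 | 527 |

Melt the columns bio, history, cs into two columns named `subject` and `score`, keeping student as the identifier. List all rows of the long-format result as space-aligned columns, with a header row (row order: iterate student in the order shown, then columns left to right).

student  subject  score
stu19    bio      807  
stu19    history  53   
stu19    cs       660  
stu20    bio      51   
stu20    history  1    
stu20    cs       466  
stu21    bio      138  
stu21    history  134  
stu21    cs       527  

Each (student, column) pair becomes one row: 3 × 3 = 9 rows.
For example, (stu19, bio) → score=807.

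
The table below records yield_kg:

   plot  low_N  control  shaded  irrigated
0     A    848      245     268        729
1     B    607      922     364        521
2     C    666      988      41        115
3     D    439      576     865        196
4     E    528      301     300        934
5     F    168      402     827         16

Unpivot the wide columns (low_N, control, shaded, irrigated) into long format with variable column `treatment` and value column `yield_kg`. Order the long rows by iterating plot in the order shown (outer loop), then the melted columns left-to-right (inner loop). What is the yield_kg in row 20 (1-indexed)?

934

24 rows total (6 × 4). Row 20: index ⌊(20-1)/4⌋ = 4 into plot → E; (20-1) mod 4 = 3 into the melted columns → irrigated.
So row 20 is (E, irrigated, 934); yield_kg = 934.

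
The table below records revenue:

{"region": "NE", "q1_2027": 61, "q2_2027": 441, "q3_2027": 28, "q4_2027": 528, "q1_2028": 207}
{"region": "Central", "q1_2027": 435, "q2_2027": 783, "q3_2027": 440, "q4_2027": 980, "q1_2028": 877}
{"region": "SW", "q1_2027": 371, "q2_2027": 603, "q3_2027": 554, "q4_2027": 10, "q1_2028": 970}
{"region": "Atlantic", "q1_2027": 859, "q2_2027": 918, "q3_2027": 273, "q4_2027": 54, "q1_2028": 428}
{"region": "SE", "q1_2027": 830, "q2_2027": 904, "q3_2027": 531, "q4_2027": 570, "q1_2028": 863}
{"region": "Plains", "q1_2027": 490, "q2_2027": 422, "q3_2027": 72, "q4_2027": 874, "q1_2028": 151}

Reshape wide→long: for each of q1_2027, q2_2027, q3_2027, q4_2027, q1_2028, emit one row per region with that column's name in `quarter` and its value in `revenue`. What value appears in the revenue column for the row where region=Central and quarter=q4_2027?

Unpivoting turns each (region, wide-column) pair into one long row.
The wide cell at row Central, column q4_2027 holds 980, so the long row (Central, q4_2027) has revenue=980.

980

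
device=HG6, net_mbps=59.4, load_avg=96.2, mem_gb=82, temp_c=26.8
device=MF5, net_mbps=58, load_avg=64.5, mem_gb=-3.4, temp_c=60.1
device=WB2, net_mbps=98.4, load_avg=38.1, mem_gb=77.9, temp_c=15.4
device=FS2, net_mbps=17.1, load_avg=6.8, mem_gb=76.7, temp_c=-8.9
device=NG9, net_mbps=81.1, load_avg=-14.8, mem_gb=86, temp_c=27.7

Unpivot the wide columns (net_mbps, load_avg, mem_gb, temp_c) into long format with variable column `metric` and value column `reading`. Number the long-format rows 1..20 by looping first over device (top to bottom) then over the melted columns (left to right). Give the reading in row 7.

-3.4

20 rows total (5 × 4). Row 7: index ⌊(7-1)/4⌋ = 1 into device → MF5; (7-1) mod 4 = 2 into the melted columns → mem_gb.
So row 7 is (MF5, mem_gb, -3.4); reading = -3.4.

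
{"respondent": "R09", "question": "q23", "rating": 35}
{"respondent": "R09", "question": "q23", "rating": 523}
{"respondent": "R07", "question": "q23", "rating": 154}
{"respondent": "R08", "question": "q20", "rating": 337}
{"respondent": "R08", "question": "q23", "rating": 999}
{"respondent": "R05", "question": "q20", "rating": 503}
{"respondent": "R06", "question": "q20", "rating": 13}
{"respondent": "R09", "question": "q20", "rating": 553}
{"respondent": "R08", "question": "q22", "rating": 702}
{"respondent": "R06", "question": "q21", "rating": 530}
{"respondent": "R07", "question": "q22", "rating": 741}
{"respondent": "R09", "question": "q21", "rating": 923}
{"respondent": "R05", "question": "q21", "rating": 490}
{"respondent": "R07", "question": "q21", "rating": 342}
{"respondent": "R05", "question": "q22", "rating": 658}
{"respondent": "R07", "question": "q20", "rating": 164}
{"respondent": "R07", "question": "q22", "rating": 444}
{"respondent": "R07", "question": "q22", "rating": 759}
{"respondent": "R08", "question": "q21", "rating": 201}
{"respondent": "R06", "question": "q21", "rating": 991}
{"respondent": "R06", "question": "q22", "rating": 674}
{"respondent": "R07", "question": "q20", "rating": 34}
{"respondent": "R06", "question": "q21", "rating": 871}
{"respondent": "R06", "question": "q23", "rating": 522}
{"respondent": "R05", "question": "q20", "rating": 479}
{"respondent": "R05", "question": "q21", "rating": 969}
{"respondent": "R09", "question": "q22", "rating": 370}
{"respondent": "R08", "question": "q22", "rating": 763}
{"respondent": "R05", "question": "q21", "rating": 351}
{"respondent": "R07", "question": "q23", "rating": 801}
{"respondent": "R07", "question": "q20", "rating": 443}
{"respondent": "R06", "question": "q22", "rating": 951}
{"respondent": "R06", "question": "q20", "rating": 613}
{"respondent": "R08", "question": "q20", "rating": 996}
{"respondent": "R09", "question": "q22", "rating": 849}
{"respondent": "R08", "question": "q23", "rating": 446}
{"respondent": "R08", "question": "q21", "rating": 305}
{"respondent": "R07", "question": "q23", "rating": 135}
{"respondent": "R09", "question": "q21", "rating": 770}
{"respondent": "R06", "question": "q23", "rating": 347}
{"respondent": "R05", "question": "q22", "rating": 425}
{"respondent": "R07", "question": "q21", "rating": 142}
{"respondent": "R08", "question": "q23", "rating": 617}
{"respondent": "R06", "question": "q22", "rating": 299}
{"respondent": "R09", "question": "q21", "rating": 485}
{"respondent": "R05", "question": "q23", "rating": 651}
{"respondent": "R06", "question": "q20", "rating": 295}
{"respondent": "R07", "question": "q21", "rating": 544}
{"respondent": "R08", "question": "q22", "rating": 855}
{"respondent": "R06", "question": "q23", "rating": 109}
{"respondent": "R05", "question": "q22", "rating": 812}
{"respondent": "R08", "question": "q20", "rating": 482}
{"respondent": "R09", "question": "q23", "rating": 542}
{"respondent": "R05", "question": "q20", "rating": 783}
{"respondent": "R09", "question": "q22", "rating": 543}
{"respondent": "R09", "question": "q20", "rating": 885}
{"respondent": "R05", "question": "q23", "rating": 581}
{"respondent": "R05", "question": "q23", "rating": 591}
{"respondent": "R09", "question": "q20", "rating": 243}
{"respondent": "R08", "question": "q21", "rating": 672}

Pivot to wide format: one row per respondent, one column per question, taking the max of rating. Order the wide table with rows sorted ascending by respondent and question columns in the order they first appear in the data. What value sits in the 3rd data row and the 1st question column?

With rows sorted ascending by respondent, row 3 is respondent=R07. question columns in first-appearance order: q23, q20, q22, q21; column 1 is q23.
Long rows with respondent=R07, question=q23: max(154, 801, 135) = 801.

801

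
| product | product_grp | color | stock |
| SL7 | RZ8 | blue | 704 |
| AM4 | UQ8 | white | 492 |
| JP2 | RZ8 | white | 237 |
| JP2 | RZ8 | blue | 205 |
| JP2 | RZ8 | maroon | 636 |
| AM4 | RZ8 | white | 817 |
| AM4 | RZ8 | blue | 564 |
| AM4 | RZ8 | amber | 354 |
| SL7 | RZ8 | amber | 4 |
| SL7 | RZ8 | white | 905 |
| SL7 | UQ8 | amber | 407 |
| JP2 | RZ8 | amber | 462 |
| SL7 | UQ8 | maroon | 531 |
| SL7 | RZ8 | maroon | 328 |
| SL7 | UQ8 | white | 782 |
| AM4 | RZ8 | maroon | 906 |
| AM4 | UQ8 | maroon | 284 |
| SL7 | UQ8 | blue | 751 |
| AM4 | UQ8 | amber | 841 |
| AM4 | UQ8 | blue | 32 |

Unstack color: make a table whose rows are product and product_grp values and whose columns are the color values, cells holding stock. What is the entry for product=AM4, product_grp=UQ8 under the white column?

492

Wide layout: rows indexed by product and product_grp, columns are the 4 distinct color values (blue, white, maroon, amber).
Cell (product=AM4, product_grp=UQ8, color=white) draws from the long row where product=AM4, product_grp=UQ8 and color=white, which has stock=492.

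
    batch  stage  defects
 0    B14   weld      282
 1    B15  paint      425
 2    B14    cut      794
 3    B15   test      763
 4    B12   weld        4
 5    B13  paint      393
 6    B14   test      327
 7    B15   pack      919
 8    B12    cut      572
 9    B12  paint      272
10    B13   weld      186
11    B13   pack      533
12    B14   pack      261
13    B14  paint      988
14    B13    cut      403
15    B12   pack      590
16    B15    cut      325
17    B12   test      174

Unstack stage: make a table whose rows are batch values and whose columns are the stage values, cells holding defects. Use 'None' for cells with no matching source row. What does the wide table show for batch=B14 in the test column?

327

The long row with batch=B14, stage=test has defects=327.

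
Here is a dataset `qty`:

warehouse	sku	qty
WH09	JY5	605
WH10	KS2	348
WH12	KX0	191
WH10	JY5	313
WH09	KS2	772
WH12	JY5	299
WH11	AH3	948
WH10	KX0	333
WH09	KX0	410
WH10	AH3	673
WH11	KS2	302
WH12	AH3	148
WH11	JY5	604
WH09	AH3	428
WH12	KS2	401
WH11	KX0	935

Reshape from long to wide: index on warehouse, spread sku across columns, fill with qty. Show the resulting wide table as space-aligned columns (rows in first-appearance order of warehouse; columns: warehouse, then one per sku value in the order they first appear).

warehouse  JY5  KS2  KX0  AH3
WH09       605  772  410  428
WH10       313  348  333  673
WH12       299  401  191  148
WH11       604  302  935  948

Columns: warehouse plus the 4 distinct sku values (JY5, KS2, KX0, AH3).
For example, row WH09 column JY5 takes qty=605 from the long row (WH09, JY5).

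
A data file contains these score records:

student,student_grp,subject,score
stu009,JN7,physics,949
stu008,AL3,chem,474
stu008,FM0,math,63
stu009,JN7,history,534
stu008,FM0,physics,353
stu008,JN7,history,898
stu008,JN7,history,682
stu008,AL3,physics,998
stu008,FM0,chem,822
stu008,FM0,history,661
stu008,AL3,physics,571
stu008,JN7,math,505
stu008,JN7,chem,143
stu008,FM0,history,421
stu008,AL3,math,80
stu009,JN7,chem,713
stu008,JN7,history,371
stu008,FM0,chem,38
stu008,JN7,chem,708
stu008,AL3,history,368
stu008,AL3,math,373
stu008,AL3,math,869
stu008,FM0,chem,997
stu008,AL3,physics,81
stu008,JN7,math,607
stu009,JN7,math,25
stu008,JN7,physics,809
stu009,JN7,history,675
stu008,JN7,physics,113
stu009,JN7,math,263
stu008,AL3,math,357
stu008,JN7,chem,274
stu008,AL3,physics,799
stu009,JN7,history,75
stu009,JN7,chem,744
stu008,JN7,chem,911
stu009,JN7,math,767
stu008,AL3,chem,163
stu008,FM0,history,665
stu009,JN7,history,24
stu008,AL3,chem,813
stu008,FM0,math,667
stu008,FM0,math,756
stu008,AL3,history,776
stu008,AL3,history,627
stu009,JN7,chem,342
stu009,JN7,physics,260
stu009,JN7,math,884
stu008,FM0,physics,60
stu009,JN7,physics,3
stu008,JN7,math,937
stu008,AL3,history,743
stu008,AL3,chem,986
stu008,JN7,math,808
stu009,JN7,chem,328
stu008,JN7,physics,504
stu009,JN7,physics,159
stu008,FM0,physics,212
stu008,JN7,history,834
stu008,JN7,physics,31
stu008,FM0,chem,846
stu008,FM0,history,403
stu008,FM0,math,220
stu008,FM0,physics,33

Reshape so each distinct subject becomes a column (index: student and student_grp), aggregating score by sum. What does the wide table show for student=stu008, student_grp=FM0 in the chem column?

2703

Rows with student=stu008, student_grp=FM0 and subject=chem: score values are 822, 38, 997, 846.
822 + 38 + 997 + 846 = 2703.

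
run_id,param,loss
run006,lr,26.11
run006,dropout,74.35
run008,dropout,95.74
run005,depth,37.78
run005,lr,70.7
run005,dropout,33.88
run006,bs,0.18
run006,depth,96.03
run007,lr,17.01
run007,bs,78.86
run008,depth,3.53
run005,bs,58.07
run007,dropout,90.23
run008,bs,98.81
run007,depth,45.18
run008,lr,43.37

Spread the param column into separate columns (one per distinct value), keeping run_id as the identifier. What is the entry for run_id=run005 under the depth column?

37.78

Wide layout: rows indexed by run_id, columns are the 4 distinct param values (lr, dropout, depth, bs).
Cell (run_id=run005, param=depth) draws from the long row where run_id=run005 and param=depth, which has loss=37.78.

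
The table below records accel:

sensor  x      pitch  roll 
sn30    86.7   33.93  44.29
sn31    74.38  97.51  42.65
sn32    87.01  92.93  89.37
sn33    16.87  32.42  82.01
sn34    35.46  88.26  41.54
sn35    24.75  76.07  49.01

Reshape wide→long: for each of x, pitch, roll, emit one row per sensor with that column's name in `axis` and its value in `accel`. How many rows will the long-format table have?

18

6 sensor values × 3 melted columns = 18 rows.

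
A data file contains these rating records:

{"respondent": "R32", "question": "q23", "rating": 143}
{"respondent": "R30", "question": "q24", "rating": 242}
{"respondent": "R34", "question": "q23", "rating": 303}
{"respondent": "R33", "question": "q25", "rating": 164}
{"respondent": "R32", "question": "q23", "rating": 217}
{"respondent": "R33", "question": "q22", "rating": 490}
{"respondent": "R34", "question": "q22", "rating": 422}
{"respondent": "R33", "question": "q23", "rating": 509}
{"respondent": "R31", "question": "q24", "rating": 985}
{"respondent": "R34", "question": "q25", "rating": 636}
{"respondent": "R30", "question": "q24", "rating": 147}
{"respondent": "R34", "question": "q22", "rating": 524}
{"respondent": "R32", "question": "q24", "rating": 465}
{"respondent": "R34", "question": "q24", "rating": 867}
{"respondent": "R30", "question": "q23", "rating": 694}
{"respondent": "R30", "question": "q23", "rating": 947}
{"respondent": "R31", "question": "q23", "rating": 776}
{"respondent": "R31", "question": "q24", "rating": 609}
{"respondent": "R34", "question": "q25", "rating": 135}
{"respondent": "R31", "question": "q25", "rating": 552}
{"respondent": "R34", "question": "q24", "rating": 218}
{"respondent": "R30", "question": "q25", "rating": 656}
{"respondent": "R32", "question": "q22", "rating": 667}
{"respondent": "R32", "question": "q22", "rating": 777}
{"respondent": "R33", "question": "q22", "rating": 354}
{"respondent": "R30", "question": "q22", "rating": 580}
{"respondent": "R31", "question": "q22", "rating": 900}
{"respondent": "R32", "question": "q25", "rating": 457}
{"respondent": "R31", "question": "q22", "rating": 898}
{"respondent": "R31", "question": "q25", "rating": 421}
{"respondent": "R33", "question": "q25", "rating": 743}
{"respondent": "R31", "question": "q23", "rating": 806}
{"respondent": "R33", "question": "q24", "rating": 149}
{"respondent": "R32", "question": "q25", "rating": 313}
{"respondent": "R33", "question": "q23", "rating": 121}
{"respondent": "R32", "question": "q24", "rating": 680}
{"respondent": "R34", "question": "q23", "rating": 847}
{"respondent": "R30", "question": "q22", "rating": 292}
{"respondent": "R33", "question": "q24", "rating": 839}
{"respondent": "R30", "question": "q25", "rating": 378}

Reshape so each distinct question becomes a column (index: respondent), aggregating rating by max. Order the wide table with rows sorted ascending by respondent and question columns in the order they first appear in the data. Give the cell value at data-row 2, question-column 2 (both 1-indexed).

985

With rows sorted ascending by respondent, row 2 is respondent=R31. question columns in first-appearance order: q23, q24, q25, q22; column 2 is q24.
Long rows with respondent=R31, question=q24: max(985, 609) = 985.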